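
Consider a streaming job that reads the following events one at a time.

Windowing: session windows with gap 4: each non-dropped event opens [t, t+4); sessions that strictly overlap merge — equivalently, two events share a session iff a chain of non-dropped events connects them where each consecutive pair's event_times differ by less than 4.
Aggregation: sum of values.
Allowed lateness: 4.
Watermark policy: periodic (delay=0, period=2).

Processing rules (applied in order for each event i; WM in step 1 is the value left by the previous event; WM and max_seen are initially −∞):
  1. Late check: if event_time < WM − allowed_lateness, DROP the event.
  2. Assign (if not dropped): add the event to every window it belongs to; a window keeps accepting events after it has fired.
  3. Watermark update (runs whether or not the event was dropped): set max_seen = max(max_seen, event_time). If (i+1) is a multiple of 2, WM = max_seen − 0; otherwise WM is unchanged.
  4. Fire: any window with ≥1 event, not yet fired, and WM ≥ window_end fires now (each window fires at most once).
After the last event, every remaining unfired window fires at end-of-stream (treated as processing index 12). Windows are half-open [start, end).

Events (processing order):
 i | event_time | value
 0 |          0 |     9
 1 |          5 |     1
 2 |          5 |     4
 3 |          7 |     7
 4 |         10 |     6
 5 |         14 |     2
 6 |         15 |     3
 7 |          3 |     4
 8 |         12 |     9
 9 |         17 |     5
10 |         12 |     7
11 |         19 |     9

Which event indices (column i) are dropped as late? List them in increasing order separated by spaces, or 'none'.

i=0 t=0 v=9: → [0,4); WM=−∞
i=1 t=5 v=1: → [5,9); WM=5
i=2 t=5 v=4: → [5,9); WM=5
i=3 t=7 v=7: → [5,11); WM=7
i=4 t=10 v=6: → [5,14); WM=7
i=5 t=14 v=2: → [14,18); WM=14
i=6 t=15 v=3: → [14,19); WM=14
i=7 t=3 v=4: DROP (t<14-4); WM=15
i=8 t=12 v=9: → [5,19); WM=15
i=9 t=17 v=5: → [5,21); WM=17
i=10 t=12 v=7: DROP (t<17-4); WM=17
i=11 t=19 v=9: → [5,23); WM=19

7 10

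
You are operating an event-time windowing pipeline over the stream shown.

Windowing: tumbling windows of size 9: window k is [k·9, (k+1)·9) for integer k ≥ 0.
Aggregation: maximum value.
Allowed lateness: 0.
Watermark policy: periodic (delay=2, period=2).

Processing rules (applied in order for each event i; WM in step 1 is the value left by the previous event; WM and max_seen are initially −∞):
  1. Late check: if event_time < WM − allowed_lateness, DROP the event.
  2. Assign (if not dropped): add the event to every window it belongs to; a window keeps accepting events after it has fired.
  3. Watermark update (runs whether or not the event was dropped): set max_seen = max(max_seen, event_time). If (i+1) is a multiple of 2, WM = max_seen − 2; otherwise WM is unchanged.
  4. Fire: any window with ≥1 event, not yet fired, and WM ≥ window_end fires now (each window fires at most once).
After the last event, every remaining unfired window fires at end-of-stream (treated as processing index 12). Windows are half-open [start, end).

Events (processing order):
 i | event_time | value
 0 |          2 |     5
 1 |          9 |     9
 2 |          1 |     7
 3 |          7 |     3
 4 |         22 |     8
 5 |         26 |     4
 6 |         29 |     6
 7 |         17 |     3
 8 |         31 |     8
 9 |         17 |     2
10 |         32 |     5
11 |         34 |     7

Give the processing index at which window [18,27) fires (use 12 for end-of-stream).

7

i=0 t=2 v=5: → [0,9); WM=−∞
i=1 t=9 v=9: → [9,18); WM=7
i=2 t=1 v=7: DROP (t<7-0); WM=7
i=3 t=7 v=3: → [0,9); WM=7
i=4 t=22 v=8: → [18,27); WM=7
i=5 t=26 v=4: → [18,27); WM=24; [0,9) fires=5 [9,18) fires=9
i=6 t=29 v=6: → [27,36); WM=24
i=7 t=17 v=3: DROP (t<24-0); WM=27; [18,27) fires=8
i=8 t=31 v=8: → [27,36); WM=27
i=9 t=17 v=2: DROP (t<27-0); WM=29
i=10 t=32 v=5: → [27,36); WM=29
i=11 t=34 v=7: → [27,36); WM=32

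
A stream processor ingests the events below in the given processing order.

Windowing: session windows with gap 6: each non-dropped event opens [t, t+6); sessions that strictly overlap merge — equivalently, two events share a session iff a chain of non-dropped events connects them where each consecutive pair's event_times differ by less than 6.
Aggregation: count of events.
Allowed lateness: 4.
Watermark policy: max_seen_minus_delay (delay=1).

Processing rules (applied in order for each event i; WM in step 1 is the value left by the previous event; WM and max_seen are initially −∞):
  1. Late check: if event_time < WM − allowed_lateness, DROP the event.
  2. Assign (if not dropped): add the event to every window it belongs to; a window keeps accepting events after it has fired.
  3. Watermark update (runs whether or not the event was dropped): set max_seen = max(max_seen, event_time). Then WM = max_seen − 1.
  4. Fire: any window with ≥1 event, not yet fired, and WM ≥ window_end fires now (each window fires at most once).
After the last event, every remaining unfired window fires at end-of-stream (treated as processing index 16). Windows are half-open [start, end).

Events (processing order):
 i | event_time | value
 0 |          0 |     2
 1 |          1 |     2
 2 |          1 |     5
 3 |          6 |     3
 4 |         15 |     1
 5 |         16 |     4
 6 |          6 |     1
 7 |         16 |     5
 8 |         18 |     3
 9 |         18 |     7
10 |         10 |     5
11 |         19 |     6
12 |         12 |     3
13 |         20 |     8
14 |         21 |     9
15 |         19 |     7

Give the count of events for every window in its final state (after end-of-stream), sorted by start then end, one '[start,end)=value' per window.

i=0 t=0 v=2: → [0,6); WM=-1
i=1 t=1 v=2: → [0,7); WM=0
i=2 t=1 v=5: → [0,7); WM=0
i=3 t=6 v=3: → [0,12); WM=5
i=4 t=15 v=1: → [15,21); WM=14
i=5 t=16 v=4: → [15,22); WM=15
i=6 t=6 v=1: DROP (t<15-4); WM=15
i=7 t=16 v=5: → [15,22); WM=15
i=8 t=18 v=3: → [15,24); WM=17
i=9 t=18 v=7: → [15,24); WM=17
i=10 t=10 v=5: DROP (t<17-4); WM=17
i=11 t=19 v=6: → [15,25); WM=18
i=12 t=12 v=3: DROP (t<18-4); WM=18
i=13 t=20 v=8: → [15,26); WM=19
i=14 t=21 v=9: → [15,27); WM=20
i=15 t=19 v=7: → [15,27); WM=20

[0,12)=4 [15,27)=9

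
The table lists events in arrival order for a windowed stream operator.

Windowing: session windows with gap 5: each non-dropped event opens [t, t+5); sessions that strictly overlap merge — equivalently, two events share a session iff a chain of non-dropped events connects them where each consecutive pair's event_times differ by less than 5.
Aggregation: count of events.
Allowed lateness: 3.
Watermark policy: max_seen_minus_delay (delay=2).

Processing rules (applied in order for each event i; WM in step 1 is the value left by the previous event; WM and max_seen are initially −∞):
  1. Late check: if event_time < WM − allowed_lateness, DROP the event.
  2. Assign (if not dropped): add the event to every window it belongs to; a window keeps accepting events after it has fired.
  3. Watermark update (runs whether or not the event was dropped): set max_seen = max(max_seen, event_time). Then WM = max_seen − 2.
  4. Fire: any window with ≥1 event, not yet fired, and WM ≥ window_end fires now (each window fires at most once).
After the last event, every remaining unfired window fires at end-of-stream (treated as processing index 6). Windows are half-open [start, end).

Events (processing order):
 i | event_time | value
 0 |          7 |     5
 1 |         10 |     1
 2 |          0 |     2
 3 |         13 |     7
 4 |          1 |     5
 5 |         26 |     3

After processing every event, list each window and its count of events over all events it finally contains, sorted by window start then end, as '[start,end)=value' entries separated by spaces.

i=0 t=7 v=5: → [7,12); WM=5
i=1 t=10 v=1: → [7,15); WM=8
i=2 t=0 v=2: DROP (t<8-3); WM=8
i=3 t=13 v=7: → [7,18); WM=11
i=4 t=1 v=5: DROP (t<11-3); WM=11
i=5 t=26 v=3: → [26,31); WM=24

[7,18)=3 [26,31)=1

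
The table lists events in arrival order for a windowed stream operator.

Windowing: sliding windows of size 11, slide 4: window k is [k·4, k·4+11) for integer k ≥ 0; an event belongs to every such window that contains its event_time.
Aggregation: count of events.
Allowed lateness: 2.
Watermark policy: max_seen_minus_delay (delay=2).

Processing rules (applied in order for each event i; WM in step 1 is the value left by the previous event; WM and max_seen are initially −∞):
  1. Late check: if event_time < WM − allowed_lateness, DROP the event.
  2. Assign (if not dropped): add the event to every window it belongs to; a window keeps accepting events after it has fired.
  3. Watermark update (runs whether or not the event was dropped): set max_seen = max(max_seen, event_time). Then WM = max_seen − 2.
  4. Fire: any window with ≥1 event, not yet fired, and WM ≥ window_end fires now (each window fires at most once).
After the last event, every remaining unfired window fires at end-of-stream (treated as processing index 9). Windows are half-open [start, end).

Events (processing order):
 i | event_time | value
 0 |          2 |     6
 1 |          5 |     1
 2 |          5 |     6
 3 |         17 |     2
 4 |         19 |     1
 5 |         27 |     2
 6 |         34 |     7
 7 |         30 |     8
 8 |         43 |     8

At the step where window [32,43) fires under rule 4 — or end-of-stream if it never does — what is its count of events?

1

i=0 t=2 v=6: → [0,11); WM=0
i=1 t=5 v=1: → [4,15),[0,11); WM=3
i=2 t=5 v=6: → [4,15),[0,11); WM=3
i=3 t=17 v=2: → [16,27),[12,23),[8,19); WM=15; [0,11) fires=3 [4,15) fires=2
i=4 t=19 v=1: → [16,27),[12,23); WM=17
i=5 t=27 v=2: → [24,35),[20,31); WM=25; [8,19) fires=1 [12,23) fires=2
i=6 t=34 v=7: → [32,43),[28,39),[24,35); WM=32; [16,27) fires=2 [20,31) fires=1
i=7 t=30 v=8: → [28,39),[24,35),[20,31); WM=32
i=8 t=43 v=8: → [40,51),[36,47); WM=41; [24,35) fires=3 [28,39) fires=2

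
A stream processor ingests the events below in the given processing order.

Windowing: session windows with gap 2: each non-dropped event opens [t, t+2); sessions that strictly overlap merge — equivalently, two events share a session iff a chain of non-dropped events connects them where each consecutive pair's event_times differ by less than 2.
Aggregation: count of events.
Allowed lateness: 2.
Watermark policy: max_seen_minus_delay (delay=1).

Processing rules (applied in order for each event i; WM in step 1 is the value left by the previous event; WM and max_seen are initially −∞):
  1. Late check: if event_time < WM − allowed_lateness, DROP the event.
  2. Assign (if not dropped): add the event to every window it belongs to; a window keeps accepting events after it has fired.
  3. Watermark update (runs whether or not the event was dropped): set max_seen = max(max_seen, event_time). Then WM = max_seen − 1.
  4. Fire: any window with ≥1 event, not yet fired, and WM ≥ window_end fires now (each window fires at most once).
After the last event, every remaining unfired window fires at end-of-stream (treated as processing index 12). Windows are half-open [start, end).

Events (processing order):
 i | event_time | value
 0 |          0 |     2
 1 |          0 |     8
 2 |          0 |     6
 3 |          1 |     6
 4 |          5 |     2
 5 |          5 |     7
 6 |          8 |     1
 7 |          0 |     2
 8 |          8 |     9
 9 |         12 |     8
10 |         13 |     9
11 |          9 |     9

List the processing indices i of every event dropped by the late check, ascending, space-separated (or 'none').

i=0 t=0 v=2: → [0,2); WM=-1
i=1 t=0 v=8: → [0,2); WM=-1
i=2 t=0 v=6: → [0,2); WM=-1
i=3 t=1 v=6: → [0,3); WM=0
i=4 t=5 v=2: → [5,7); WM=4
i=5 t=5 v=7: → [5,7); WM=4
i=6 t=8 v=1: → [8,10); WM=7
i=7 t=0 v=2: DROP (t<7-2); WM=7
i=8 t=8 v=9: → [8,10); WM=7
i=9 t=12 v=8: → [12,14); WM=11
i=10 t=13 v=9: → [12,15); WM=12
i=11 t=9 v=9: DROP (t<12-2); WM=12

7 11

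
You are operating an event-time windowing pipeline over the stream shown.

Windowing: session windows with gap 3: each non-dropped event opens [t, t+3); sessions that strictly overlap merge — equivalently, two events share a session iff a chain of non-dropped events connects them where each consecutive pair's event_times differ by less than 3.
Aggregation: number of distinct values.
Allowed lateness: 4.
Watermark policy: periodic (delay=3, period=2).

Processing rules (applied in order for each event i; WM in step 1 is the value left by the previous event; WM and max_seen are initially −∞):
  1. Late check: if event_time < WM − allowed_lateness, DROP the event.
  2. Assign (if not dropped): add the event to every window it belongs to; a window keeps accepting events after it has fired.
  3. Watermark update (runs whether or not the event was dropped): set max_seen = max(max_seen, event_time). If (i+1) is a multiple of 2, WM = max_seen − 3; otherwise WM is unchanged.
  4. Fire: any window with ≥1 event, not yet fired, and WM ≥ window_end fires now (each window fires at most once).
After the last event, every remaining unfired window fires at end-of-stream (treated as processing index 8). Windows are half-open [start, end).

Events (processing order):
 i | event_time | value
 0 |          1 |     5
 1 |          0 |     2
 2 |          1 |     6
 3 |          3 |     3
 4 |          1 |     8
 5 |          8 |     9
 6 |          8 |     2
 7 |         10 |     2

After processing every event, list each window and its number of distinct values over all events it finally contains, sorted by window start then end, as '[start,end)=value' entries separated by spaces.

i=0 t=1 v=5: → [1,4); WM=−∞
i=1 t=0 v=2: → [0,4); WM=-2
i=2 t=1 v=6: → [0,4); WM=-2
i=3 t=3 v=3: → [0,6); WM=0
i=4 t=1 v=8: → [0,6); WM=0
i=5 t=8 v=9: → [8,11); WM=5
i=6 t=8 v=2: → [8,11); WM=5
i=7 t=10 v=2: → [8,13); WM=7

[0,6)=5 [8,13)=2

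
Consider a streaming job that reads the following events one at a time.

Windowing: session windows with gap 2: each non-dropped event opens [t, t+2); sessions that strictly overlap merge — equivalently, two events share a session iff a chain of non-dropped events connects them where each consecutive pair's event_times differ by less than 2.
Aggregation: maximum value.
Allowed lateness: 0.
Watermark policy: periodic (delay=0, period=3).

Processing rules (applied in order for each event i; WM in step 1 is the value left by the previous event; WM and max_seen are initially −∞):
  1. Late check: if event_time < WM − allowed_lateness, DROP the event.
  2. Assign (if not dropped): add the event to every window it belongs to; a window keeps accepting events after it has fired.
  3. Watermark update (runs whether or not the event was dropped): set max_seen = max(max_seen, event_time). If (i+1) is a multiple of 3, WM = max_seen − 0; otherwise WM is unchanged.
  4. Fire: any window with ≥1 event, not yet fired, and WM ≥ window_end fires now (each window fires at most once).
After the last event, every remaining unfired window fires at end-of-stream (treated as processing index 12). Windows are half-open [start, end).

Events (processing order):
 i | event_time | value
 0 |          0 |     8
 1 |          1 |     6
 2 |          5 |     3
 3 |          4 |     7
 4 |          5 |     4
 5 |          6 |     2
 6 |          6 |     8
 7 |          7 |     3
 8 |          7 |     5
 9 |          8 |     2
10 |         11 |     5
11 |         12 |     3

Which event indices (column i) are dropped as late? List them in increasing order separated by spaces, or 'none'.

3

i=0 t=0 v=8: → [0,2); WM=−∞
i=1 t=1 v=6: → [0,3); WM=−∞
i=2 t=5 v=3: → [5,7); WM=5
i=3 t=4 v=7: DROP (t<5-0); WM=5
i=4 t=5 v=4: → [5,7); WM=5
i=5 t=6 v=2: → [5,8); WM=6
i=6 t=6 v=8: → [5,8); WM=6
i=7 t=7 v=3: → [5,9); WM=6
i=8 t=7 v=5: → [5,9); WM=7
i=9 t=8 v=2: → [5,10); WM=7
i=10 t=11 v=5: → [11,13); WM=7
i=11 t=12 v=3: → [11,14); WM=12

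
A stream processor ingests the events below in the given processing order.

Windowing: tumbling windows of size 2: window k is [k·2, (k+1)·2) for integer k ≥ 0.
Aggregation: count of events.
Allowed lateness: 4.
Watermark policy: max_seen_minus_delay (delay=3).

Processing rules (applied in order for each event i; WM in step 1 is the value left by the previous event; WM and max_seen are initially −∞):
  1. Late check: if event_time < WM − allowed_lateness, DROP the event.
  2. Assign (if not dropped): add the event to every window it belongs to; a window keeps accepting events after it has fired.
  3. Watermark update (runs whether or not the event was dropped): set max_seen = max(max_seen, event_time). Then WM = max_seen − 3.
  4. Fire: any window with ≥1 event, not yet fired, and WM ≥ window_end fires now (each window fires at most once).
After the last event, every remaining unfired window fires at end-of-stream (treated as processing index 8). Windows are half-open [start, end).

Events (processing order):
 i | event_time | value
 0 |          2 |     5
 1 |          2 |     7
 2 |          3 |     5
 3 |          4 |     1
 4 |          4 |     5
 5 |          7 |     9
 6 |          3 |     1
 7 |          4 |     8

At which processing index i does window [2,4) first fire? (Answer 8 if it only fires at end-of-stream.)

5

i=0 t=2 v=5: → [2,4); WM=-1
i=1 t=2 v=7: → [2,4); WM=-1
i=2 t=3 v=5: → [2,4); WM=0
i=3 t=4 v=1: → [4,6); WM=1
i=4 t=4 v=5: → [4,6); WM=1
i=5 t=7 v=9: → [6,8); WM=4; [2,4) fires=3
i=6 t=3 v=1: → [2,4); WM=4
i=7 t=4 v=8: → [4,6); WM=4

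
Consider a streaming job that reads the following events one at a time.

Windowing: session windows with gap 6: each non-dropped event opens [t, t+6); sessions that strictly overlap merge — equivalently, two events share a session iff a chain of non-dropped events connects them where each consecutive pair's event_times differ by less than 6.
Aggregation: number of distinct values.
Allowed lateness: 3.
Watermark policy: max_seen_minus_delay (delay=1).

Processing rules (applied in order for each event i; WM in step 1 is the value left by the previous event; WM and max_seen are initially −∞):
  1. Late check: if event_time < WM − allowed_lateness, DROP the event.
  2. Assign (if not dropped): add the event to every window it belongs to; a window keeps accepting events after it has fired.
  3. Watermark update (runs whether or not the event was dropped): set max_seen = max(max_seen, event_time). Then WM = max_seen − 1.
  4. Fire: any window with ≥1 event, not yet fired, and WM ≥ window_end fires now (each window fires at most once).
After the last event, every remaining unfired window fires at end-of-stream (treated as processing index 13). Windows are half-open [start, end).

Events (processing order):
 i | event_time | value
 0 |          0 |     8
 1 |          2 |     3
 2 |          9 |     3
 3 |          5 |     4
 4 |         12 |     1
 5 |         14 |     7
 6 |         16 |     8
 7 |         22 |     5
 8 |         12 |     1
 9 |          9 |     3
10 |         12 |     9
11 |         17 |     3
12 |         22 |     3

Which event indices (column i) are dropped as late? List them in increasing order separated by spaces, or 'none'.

8 9 10 11

i=0 t=0 v=8: → [0,6); WM=-1
i=1 t=2 v=3: → [0,8); WM=1
i=2 t=9 v=3: → [9,15); WM=8
i=3 t=5 v=4: → [0,15); WM=8
i=4 t=12 v=1: → [0,18); WM=11
i=5 t=14 v=7: → [0,20); WM=13
i=6 t=16 v=8: → [0,22); WM=15
i=7 t=22 v=5: → [22,28); WM=21
i=8 t=12 v=1: DROP (t<21-3); WM=21
i=9 t=9 v=3: DROP (t<21-3); WM=21
i=10 t=12 v=9: DROP (t<21-3); WM=21
i=11 t=17 v=3: DROP (t<21-3); WM=21
i=12 t=22 v=3: → [22,28); WM=21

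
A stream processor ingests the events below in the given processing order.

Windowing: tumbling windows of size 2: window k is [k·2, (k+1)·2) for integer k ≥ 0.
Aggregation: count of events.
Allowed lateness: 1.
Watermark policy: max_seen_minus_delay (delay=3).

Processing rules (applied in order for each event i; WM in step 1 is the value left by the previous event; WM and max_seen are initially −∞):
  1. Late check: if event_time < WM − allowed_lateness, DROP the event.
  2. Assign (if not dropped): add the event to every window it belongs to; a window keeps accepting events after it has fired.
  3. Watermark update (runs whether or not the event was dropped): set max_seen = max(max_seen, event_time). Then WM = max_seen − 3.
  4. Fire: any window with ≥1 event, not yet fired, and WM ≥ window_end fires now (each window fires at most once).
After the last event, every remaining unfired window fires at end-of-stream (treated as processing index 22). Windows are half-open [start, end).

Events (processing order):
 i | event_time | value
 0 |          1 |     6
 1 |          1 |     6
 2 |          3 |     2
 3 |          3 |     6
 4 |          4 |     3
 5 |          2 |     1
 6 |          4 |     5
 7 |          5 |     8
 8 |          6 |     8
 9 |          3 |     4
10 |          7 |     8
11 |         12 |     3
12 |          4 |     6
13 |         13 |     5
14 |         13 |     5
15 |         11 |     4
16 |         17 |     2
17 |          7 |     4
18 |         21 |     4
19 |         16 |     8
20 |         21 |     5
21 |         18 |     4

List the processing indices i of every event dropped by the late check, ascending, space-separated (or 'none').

12 17 19

i=0 t=1 v=6: → [0,2); WM=-2
i=1 t=1 v=6: → [0,2); WM=-2
i=2 t=3 v=2: → [2,4); WM=0
i=3 t=3 v=6: → [2,4); WM=0
i=4 t=4 v=3: → [4,6); WM=1
i=5 t=2 v=1: → [2,4); WM=1
i=6 t=4 v=5: → [4,6); WM=1
i=7 t=5 v=8: → [4,6); WM=2; [0,2) fires=2
i=8 t=6 v=8: → [6,8); WM=3
i=9 t=3 v=4: → [2,4); WM=3
i=10 t=7 v=8: → [6,8); WM=4; [2,4) fires=4
i=11 t=12 v=3: → [12,14); WM=9; [4,6) fires=3 [6,8) fires=2
i=12 t=4 v=6: DROP (t<9-1); WM=9
i=13 t=13 v=5: → [12,14); WM=10
i=14 t=13 v=5: → [12,14); WM=10
i=15 t=11 v=4: → [10,12); WM=10
i=16 t=17 v=2: → [16,18); WM=14; [10,12) fires=1 [12,14) fires=3
i=17 t=7 v=4: DROP (t<14-1); WM=14
i=18 t=21 v=4: → [20,22); WM=18; [16,18) fires=1
i=19 t=16 v=8: DROP (t<18-1); WM=18
i=20 t=21 v=5: → [20,22); WM=18
i=21 t=18 v=4: → [18,20); WM=18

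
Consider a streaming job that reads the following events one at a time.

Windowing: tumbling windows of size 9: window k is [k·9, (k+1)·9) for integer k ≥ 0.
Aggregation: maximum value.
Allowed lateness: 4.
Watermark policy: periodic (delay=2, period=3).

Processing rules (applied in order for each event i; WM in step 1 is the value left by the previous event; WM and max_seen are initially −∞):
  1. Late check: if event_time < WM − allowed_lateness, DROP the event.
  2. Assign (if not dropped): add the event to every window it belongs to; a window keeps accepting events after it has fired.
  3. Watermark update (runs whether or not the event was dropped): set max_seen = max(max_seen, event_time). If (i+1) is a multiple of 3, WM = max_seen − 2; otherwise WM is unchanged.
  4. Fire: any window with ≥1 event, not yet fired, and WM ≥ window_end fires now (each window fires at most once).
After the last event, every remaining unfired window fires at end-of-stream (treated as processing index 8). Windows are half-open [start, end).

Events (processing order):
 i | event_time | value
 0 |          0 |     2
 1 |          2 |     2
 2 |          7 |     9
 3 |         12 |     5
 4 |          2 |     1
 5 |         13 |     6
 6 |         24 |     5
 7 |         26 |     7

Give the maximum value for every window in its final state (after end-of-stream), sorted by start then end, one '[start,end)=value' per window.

[0,9)=9 [9,18)=6 [18,27)=7

i=0 t=0 v=2: → [0,9); WM=−∞
i=1 t=2 v=2: → [0,9); WM=−∞
i=2 t=7 v=9: → [0,9); WM=5
i=3 t=12 v=5: → [9,18); WM=5
i=4 t=2 v=1: → [0,9); WM=5
i=5 t=13 v=6: → [9,18); WM=11; [0,9) fires=9
i=6 t=24 v=5: → [18,27); WM=11
i=7 t=26 v=7: → [18,27); WM=11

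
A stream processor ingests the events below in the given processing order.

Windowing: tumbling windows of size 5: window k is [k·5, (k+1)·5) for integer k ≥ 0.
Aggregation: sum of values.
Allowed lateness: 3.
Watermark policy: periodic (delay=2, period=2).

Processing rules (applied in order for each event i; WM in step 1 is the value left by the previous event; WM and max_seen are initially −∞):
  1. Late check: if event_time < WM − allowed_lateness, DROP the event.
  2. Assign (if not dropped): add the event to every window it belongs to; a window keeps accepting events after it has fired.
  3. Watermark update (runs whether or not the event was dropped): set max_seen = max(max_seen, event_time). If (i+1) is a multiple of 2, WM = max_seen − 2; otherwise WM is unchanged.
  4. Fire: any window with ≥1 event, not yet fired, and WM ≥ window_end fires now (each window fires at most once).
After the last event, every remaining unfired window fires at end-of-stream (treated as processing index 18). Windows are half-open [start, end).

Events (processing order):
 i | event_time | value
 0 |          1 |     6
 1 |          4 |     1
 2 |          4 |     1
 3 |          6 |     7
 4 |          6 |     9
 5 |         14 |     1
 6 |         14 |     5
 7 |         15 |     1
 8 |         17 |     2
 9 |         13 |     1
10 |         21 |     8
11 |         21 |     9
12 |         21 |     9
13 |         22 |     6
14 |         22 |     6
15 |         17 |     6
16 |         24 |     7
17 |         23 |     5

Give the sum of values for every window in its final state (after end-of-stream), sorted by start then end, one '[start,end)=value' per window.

[0,5)=8 [5,10)=16 [10,15)=7 [15,20)=9 [20,25)=50

i=0 t=1 v=6: → [0,5); WM=−∞
i=1 t=4 v=1: → [0,5); WM=2
i=2 t=4 v=1: → [0,5); WM=2
i=3 t=6 v=7: → [5,10); WM=4
i=4 t=6 v=9: → [5,10); WM=4
i=5 t=14 v=1: → [10,15); WM=12; [0,5) fires=8 [5,10) fires=16
i=6 t=14 v=5: → [10,15); WM=12
i=7 t=15 v=1: → [15,20); WM=13
i=8 t=17 v=2: → [15,20); WM=13
i=9 t=13 v=1: → [10,15); WM=15; [10,15) fires=7
i=10 t=21 v=8: → [20,25); WM=15
i=11 t=21 v=9: → [20,25); WM=19
i=12 t=21 v=9: → [20,25); WM=19
i=13 t=22 v=6: → [20,25); WM=20; [15,20) fires=3
i=14 t=22 v=6: → [20,25); WM=20
i=15 t=17 v=6: → [15,20); WM=20
i=16 t=24 v=7: → [20,25); WM=20
i=17 t=23 v=5: → [20,25); WM=22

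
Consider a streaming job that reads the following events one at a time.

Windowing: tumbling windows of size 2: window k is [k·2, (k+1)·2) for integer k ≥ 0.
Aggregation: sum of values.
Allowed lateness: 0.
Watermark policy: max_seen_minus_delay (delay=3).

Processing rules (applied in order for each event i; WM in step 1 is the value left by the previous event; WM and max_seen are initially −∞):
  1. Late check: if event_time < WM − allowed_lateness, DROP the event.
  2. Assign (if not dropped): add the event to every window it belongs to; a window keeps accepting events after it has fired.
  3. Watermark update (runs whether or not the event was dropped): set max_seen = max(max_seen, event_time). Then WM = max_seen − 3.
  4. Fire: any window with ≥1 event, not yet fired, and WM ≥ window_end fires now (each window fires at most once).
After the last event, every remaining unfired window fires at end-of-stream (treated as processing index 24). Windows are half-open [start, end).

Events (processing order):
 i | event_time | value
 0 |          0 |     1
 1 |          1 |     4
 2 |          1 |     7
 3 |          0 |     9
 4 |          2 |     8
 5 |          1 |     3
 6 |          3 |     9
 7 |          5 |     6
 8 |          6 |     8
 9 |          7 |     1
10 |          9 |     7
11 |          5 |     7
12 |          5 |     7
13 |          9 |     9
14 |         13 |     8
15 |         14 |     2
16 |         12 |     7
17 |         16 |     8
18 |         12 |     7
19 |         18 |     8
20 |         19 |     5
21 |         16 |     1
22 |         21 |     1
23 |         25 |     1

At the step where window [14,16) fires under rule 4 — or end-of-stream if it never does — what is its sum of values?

i=0 t=0 v=1: → [0,2); WM=-3
i=1 t=1 v=4: → [0,2); WM=-2
i=2 t=1 v=7: → [0,2); WM=-2
i=3 t=0 v=9: → [0,2); WM=-2
i=4 t=2 v=8: → [2,4); WM=-1
i=5 t=1 v=3: → [0,2); WM=-1
i=6 t=3 v=9: → [2,4); WM=0
i=7 t=5 v=6: → [4,6); WM=2; [0,2) fires=24
i=8 t=6 v=8: → [6,8); WM=3
i=9 t=7 v=1: → [6,8); WM=4; [2,4) fires=17
i=10 t=9 v=7: → [8,10); WM=6; [4,6) fires=6
i=11 t=5 v=7: DROP (t<6-0); WM=6
i=12 t=5 v=7: DROP (t<6-0); WM=6
i=13 t=9 v=9: → [8,10); WM=6
i=14 t=13 v=8: → [12,14); WM=10; [6,8) fires=9 [8,10) fires=16
i=15 t=14 v=2: → [14,16); WM=11
i=16 t=12 v=7: → [12,14); WM=11
i=17 t=16 v=8: → [16,18); WM=13
i=18 t=12 v=7: DROP (t<13-0); WM=13
i=19 t=18 v=8: → [18,20); WM=15; [12,14) fires=15
i=20 t=19 v=5: → [18,20); WM=16; [14,16) fires=2
i=21 t=16 v=1: → [16,18); WM=16
i=22 t=21 v=1: → [20,22); WM=18; [16,18) fires=9
i=23 t=25 v=1: → [24,26); WM=22; [18,20) fires=13 [20,22) fires=1

2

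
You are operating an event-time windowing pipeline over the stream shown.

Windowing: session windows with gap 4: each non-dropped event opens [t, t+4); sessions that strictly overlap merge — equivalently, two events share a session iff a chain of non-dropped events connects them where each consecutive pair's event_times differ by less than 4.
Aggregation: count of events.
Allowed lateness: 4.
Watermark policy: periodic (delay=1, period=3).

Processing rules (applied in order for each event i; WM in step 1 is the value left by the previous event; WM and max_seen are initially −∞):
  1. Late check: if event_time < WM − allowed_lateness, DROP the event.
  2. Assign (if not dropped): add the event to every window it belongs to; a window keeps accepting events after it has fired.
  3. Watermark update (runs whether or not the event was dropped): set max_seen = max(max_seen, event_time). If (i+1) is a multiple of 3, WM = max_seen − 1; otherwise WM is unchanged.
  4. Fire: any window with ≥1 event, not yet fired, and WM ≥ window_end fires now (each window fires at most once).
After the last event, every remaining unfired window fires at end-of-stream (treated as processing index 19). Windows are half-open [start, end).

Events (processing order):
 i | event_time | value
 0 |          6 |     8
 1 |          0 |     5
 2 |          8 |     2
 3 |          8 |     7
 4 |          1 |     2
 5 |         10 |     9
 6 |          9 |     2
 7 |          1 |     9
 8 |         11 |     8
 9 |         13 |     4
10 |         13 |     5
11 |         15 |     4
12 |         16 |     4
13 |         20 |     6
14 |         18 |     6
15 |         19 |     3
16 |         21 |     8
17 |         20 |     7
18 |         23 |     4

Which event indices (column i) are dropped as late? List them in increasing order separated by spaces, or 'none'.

i=0 t=6 v=8: → [6,10); WM=−∞
i=1 t=0 v=5: → [0,4); WM=−∞
i=2 t=8 v=2: → [6,12); WM=7
i=3 t=8 v=7: → [6,12); WM=7
i=4 t=1 v=2: DROP (t<7-4); WM=7
i=5 t=10 v=9: → [6,14); WM=9
i=6 t=9 v=2: → [6,14); WM=9
i=7 t=1 v=9: DROP (t<9-4); WM=9
i=8 t=11 v=8: → [6,15); WM=10
i=9 t=13 v=4: → [6,17); WM=10
i=10 t=13 v=5: → [6,17); WM=10
i=11 t=15 v=4: → [6,19); WM=14
i=12 t=16 v=4: → [6,20); WM=14
i=13 t=20 v=6: → [20,24); WM=14
i=14 t=18 v=6: → [6,24); WM=19
i=15 t=19 v=3: → [6,24); WM=19
i=16 t=21 v=8: → [6,25); WM=19
i=17 t=20 v=7: → [6,25); WM=20
i=18 t=23 v=4: → [6,27); WM=20

4 7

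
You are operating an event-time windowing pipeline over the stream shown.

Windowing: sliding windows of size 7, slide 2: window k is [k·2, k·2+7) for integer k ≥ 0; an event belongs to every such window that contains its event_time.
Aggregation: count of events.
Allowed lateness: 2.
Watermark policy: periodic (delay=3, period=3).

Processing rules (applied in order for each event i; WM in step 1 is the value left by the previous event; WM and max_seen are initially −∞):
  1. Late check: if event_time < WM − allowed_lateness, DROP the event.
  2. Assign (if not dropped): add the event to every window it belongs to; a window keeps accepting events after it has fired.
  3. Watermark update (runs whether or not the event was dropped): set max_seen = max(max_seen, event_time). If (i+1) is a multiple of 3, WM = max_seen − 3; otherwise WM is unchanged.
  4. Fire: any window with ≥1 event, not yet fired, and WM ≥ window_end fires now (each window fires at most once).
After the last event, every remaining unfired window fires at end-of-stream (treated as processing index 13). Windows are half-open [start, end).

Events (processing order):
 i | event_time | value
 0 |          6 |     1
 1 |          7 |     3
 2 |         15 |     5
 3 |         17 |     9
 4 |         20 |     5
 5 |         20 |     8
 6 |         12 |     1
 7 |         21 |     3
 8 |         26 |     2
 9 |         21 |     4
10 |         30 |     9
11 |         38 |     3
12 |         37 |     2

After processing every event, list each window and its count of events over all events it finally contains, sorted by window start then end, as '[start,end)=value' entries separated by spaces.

[0,7)=1 [2,9)=2 [4,11)=2 [6,13)=2 [10,17)=1 [12,19)=2 [14,21)=4 [16,23)=5 [18,25)=4 [20,27)=5 [22,29)=1 [24,31)=2 [26,33)=2 [28,35)=1 [30,37)=1 [32,39)=2 [34,41)=2 [36,43)=2 [38,45)=1

i=0 t=6 v=1: → [6,13),[4,11),[2,9),[0,7); WM=−∞
i=1 t=7 v=3: → [6,13),[4,11),[2,9); WM=−∞
i=2 t=15 v=5: → [14,21),[12,19),[10,17); WM=12; [0,7) fires=1 [2,9) fires=2 [4,11) fires=2
i=3 t=17 v=9: → [16,23),[14,21),[12,19); WM=12
i=4 t=20 v=5: → [20,27),[18,25),[16,23),[14,21); WM=12
i=5 t=20 v=8: → [20,27),[18,25),[16,23),[14,21); WM=17; [6,13) fires=2 [10,17) fires=1
i=6 t=12 v=1: DROP (t<17-2); WM=17
i=7 t=21 v=3: → [20,27),[18,25),[16,23); WM=17
i=8 t=26 v=2: → [26,33),[24,31),[22,29),[20,27); WM=23; [12,19) fires=2 [14,21) fires=4 [16,23) fires=4
i=9 t=21 v=4: → [20,27),[18,25),[16,23); WM=23
i=10 t=30 v=9: → [30,37),[28,35),[26,33),[24,31); WM=23
i=11 t=38 v=3: → [38,45),[36,43),[34,41),[32,39); WM=35; [18,25) fires=4 [20,27) fires=5 [22,29) fires=1 [24,31) fires=2 [26,33) fires=2 [28,35) fires=1
i=12 t=37 v=2: → [36,43),[34,41),[32,39); WM=35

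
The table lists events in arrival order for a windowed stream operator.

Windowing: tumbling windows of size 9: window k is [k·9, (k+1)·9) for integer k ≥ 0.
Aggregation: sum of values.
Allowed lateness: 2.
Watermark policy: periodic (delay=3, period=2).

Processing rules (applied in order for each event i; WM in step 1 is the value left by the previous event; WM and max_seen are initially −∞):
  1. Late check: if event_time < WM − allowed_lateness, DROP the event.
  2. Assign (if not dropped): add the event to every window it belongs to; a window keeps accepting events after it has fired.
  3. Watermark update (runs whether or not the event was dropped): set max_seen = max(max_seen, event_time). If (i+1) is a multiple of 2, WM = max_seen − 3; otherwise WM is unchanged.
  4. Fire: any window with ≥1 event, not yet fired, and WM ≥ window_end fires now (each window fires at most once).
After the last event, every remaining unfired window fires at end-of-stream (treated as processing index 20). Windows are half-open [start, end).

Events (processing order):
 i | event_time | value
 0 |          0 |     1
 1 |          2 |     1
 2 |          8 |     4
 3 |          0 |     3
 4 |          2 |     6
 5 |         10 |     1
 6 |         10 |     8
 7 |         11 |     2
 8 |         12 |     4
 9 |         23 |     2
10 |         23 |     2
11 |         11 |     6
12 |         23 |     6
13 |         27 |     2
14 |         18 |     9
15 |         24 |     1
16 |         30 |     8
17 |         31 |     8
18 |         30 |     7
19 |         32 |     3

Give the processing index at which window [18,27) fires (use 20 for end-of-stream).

i=0 t=0 v=1: → [0,9); WM=−∞
i=1 t=2 v=1: → [0,9); WM=-1
i=2 t=8 v=4: → [0,9); WM=-1
i=3 t=0 v=3: → [0,9); WM=5
i=4 t=2 v=6: DROP (t<5-2); WM=5
i=5 t=10 v=1: → [9,18); WM=7
i=6 t=10 v=8: → [9,18); WM=7
i=7 t=11 v=2: → [9,18); WM=8
i=8 t=12 v=4: → [9,18); WM=8
i=9 t=23 v=2: → [18,27); WM=20; [0,9) fires=9 [9,18) fires=15
i=10 t=23 v=2: → [18,27); WM=20
i=11 t=11 v=6: DROP (t<20-2); WM=20
i=12 t=23 v=6: → [18,27); WM=20
i=13 t=27 v=2: → [27,36); WM=24
i=14 t=18 v=9: DROP (t<24-2); WM=24
i=15 t=24 v=1: → [18,27); WM=24
i=16 t=30 v=8: → [27,36); WM=24
i=17 t=31 v=8: → [27,36); WM=28; [18,27) fires=11
i=18 t=30 v=7: → [27,36); WM=28
i=19 t=32 v=3: → [27,36); WM=29

17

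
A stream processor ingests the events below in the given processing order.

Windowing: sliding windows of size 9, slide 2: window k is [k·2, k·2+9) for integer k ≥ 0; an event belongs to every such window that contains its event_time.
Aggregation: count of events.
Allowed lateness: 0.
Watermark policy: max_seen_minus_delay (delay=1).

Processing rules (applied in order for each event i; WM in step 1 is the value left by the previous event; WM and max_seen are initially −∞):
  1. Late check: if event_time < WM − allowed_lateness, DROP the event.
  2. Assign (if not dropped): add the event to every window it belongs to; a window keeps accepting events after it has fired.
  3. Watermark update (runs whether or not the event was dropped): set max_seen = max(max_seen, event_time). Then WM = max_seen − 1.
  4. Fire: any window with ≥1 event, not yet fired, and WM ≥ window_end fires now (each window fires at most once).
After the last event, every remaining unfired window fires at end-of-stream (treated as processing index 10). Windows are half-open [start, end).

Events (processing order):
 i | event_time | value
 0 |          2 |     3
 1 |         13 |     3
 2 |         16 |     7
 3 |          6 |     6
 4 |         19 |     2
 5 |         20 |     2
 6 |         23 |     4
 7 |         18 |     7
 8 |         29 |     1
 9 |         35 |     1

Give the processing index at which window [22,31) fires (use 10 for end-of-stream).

i=0 t=2 v=3: → [2,11),[0,9); WM=1
i=1 t=13 v=3: → [12,21),[10,19),[8,17),[6,15); WM=12; [0,9) fires=1 [2,11) fires=1
i=2 t=16 v=7: → [16,25),[14,23),[12,21),[10,19),[8,17); WM=15; [6,15) fires=1
i=3 t=6 v=6: DROP (t<15-0); WM=15
i=4 t=19 v=2: → [18,27),[16,25),[14,23),[12,21); WM=18; [8,17) fires=2
i=5 t=20 v=2: → [20,29),[18,27),[16,25),[14,23),[12,21); WM=19; [10,19) fires=2
i=6 t=23 v=4: → [22,31),[20,29),[18,27),[16,25); WM=22; [12,21) fires=4
i=7 t=18 v=7: DROP (t<22-0); WM=22
i=8 t=29 v=1: → [28,37),[26,35),[24,33),[22,31); WM=28; [14,23) fires=3 [16,25) fires=4 [18,27) fires=3
i=9 t=35 v=1: → [34,43),[32,41),[30,39),[28,37); WM=34; [20,29) fires=2 [22,31) fires=2 [24,33) fires=1

9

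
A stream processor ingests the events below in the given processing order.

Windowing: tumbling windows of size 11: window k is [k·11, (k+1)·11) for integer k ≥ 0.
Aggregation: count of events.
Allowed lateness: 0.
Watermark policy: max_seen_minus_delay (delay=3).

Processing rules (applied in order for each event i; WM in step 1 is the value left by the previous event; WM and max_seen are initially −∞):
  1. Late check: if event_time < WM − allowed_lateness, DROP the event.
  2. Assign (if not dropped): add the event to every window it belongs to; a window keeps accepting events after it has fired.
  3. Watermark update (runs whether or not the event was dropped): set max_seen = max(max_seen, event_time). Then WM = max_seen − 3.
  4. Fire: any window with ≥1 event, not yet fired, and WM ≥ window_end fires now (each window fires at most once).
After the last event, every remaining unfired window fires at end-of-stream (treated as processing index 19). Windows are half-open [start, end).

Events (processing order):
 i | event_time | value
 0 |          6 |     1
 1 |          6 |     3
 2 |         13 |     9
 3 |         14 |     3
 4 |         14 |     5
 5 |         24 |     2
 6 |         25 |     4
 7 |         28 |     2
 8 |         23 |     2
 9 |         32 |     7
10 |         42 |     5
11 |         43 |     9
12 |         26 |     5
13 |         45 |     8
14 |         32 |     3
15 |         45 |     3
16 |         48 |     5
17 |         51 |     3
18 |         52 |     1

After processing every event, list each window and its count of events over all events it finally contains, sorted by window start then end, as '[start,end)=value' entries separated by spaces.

i=0 t=6 v=1: → [0,11); WM=3
i=1 t=6 v=3: → [0,11); WM=3
i=2 t=13 v=9: → [11,22); WM=10
i=3 t=14 v=3: → [11,22); WM=11; [0,11) fires=2
i=4 t=14 v=5: → [11,22); WM=11
i=5 t=24 v=2: → [22,33); WM=21
i=6 t=25 v=4: → [22,33); WM=22; [11,22) fires=3
i=7 t=28 v=2: → [22,33); WM=25
i=8 t=23 v=2: DROP (t<25-0); WM=25
i=9 t=32 v=7: → [22,33); WM=29
i=10 t=42 v=5: → [33,44); WM=39; [22,33) fires=4
i=11 t=43 v=9: → [33,44); WM=40
i=12 t=26 v=5: DROP (t<40-0); WM=40
i=13 t=45 v=8: → [44,55); WM=42
i=14 t=32 v=3: DROP (t<42-0); WM=42
i=15 t=45 v=3: → [44,55); WM=42
i=16 t=48 v=5: → [44,55); WM=45; [33,44) fires=2
i=17 t=51 v=3: → [44,55); WM=48
i=18 t=52 v=1: → [44,55); WM=49

[0,11)=2 [11,22)=3 [22,33)=4 [33,44)=2 [44,55)=5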